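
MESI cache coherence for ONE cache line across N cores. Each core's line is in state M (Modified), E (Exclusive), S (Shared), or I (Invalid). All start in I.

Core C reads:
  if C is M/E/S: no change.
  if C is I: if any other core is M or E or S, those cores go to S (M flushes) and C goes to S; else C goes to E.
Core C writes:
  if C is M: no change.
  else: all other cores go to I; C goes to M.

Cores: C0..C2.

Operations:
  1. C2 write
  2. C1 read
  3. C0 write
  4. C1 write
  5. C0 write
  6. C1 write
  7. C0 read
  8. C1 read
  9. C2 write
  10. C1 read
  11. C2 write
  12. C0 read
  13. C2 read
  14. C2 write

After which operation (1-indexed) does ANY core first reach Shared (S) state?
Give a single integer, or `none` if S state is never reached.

Answer: 2

Derivation:
Op 1: C2 write [C2 write: invalidate none -> C2=M] -> [I,I,M]
Op 2: C1 read [C1 read from I: others=['C2=M'] -> C1=S, others downsized to S] -> [I,S,S]
  -> First S state at op 2; remaining ops need not be traced.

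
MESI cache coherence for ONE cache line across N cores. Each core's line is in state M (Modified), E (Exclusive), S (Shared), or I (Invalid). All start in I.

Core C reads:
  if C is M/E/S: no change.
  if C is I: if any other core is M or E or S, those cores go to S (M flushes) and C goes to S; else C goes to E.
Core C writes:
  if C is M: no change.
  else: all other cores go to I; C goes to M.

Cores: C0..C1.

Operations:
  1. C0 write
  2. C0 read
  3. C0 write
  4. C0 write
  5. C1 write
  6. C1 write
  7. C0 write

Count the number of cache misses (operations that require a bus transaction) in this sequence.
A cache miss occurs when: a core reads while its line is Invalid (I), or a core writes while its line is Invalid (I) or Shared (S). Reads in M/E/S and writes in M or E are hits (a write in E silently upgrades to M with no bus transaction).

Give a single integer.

Op 1: C0 write [C0 write: invalidate none -> C0=M] -> [M,I] [MISS #1: write from I]
Op 2: C0 read [C0 read: already in M, no change] -> [M,I] [hit: read from M]
Op 3: C0 write [C0 write: already M (modified), no change] -> [M,I] [hit: write from M]
Op 4: C0 write [C0 write: already M (modified), no change] -> [M,I] [hit: write from M]
Op 5: C1 write [C1 write: invalidate ['C0=M'] -> C1=M] -> [I,M] [MISS #2: write from I]
Op 6: C1 write [C1 write: already M (modified), no change] -> [I,M] [hit: write from M]
Op 7: C0 write [C0 write: invalidate ['C1=M'] -> C0=M] -> [M,I] [MISS #3: write from I]

Answer: 3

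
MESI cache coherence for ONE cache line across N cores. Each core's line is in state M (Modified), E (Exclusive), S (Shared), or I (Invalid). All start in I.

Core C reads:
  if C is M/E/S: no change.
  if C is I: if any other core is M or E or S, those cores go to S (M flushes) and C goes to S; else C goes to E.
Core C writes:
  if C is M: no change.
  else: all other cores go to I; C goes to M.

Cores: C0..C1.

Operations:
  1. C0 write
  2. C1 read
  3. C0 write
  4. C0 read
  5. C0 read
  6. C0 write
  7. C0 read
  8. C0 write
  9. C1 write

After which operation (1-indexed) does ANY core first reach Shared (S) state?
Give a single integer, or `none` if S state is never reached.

Op 1: C0 write [C0 write: invalidate none -> C0=M] -> [M,I]
Op 2: C1 read [C1 read from I: others=['C0=M'] -> C1=S, others downsized to S] -> [S,S]
  -> First S state at op 2; remaining ops need not be traced.

Answer: 2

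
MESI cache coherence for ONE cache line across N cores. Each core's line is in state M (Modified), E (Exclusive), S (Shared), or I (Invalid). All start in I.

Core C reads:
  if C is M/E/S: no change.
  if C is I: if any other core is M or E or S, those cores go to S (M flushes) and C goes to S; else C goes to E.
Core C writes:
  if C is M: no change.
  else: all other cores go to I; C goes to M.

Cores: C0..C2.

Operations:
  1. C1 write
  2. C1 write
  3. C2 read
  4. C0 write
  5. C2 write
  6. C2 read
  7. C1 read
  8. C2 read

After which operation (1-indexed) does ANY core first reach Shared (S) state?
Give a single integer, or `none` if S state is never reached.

Answer: 3

Derivation:
Op 1: C1 write [C1 write: invalidate none -> C1=M] -> [I,M,I]
Op 2: C1 write [C1 write: already M (modified), no change] -> [I,M,I]
Op 3: C2 read [C2 read from I: others=['C1=M'] -> C2=S, others downsized to S] -> [I,S,S]
  -> First S state at op 3; remaining ops need not be traced.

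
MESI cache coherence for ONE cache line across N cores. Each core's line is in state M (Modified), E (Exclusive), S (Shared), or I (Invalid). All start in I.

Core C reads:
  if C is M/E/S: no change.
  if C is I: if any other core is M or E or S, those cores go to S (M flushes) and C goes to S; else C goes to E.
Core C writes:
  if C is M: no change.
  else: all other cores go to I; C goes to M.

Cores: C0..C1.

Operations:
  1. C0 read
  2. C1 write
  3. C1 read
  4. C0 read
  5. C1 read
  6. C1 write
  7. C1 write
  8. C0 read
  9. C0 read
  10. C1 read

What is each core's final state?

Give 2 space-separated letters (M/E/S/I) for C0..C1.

Answer: S S

Derivation:
Op 1: C0 read [C0 read from I: no other sharers -> C0=E (exclusive)] -> [E,I]
Op 2: C1 write [C1 write: invalidate ['C0=E'] -> C1=M] -> [I,M]
Op 3: C1 read [C1 read: already in M, no change] -> [I,M]
Op 4: C0 read [C0 read from I: others=['C1=M'] -> C0=S, others downsized to S] -> [S,S]
Op 5: C1 read [C1 read: already in S, no change] -> [S,S]
Op 6: C1 write [C1 write: invalidate ['C0=S'] -> C1=M] -> [I,M]
Op 7: C1 write [C1 write: already M (modified), no change] -> [I,M]
Op 8: C0 read [C0 read from I: others=['C1=M'] -> C0=S, others downsized to S] -> [S,S]
Op 9: C0 read [C0 read: already in S, no change] -> [S,S]
Op 10: C1 read [C1 read: already in S, no change] -> [S,S]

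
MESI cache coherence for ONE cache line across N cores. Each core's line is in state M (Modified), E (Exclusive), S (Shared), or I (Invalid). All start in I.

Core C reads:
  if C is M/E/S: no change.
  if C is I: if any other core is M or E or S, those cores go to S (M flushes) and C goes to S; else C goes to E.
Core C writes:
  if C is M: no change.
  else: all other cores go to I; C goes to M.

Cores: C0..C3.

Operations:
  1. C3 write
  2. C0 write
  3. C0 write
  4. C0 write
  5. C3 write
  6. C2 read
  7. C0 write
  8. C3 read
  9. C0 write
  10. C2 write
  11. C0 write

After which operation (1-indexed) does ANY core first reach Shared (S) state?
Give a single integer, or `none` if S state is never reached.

Op 1: C3 write [C3 write: invalidate none -> C3=M] -> [I,I,I,M]
Op 2: C0 write [C0 write: invalidate ['C3=M'] -> C0=M] -> [M,I,I,I]
Op 3: C0 write [C0 write: already M (modified), no change] -> [M,I,I,I]
Op 4: C0 write [C0 write: already M (modified), no change] -> [M,I,I,I]
Op 5: C3 write [C3 write: invalidate ['C0=M'] -> C3=M] -> [I,I,I,M]
Op 6: C2 read [C2 read from I: others=['C3=M'] -> C2=S, others downsized to S] -> [I,I,S,S]
  -> First S state at op 6; remaining ops need not be traced.

Answer: 6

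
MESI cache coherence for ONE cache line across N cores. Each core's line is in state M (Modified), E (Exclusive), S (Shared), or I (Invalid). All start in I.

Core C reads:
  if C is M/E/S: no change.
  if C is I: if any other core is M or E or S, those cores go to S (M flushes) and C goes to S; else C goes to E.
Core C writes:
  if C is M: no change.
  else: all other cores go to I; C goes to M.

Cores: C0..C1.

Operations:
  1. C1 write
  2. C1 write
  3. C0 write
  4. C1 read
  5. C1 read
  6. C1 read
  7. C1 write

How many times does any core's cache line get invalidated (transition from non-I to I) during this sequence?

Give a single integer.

Op 1: C1 write [C1 write: invalidate none -> C1=M] -> [I,M] (invalidations this op: 0; running total: 0)
Op 2: C1 write [C1 write: already M (modified), no change] -> [I,M] (invalidations this op: 0; running total: 0)
Op 3: C0 write [C0 write: invalidate ['C1=M'] -> C0=M] -> [M,I] (invalidations this op: 1; running total: 1)
Op 4: C1 read [C1 read from I: others=['C0=M'] -> C1=S, others downsized to S] -> [S,S] (invalidations this op: 0; running total: 1)
Op 5: C1 read [C1 read: already in S, no change] -> [S,S] (invalidations this op: 0; running total: 1)
Op 6: C1 read [C1 read: already in S, no change] -> [S,S] (invalidations this op: 0; running total: 1)
Op 7: C1 write [C1 write: invalidate ['C0=S'] -> C1=M] -> [I,M] (invalidations this op: 1; running total: 2)

Answer: 2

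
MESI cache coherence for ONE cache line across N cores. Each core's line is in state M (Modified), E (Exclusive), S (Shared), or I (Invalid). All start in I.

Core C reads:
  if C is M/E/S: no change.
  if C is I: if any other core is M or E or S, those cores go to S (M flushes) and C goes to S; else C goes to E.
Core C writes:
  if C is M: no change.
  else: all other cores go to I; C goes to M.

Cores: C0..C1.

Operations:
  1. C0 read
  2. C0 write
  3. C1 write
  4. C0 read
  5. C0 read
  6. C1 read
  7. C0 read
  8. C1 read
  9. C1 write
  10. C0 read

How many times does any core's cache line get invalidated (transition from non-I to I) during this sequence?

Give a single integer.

Answer: 2

Derivation:
Op 1: C0 read [C0 read from I: no other sharers -> C0=E (exclusive)] -> [E,I] (invalidations this op: 0; running total: 0)
Op 2: C0 write [C0 write: invalidate none -> C0=M] -> [M,I] (invalidations this op: 0; running total: 0)
Op 3: C1 write [C1 write: invalidate ['C0=M'] -> C1=M] -> [I,M] (invalidations this op: 1; running total: 1)
Op 4: C0 read [C0 read from I: others=['C1=M'] -> C0=S, others downsized to S] -> [S,S] (invalidations this op: 0; running total: 1)
Op 5: C0 read [C0 read: already in S, no change] -> [S,S] (invalidations this op: 0; running total: 1)
Op 6: C1 read [C1 read: already in S, no change] -> [S,S] (invalidations this op: 0; running total: 1)
Op 7: C0 read [C0 read: already in S, no change] -> [S,S] (invalidations this op: 0; running total: 1)
Op 8: C1 read [C1 read: already in S, no change] -> [S,S] (invalidations this op: 0; running total: 1)
Op 9: C1 write [C1 write: invalidate ['C0=S'] -> C1=M] -> [I,M] (invalidations this op: 1; running total: 2)
Op 10: C0 read [C0 read from I: others=['C1=M'] -> C0=S, others downsized to S] -> [S,S] (invalidations this op: 0; running total: 2)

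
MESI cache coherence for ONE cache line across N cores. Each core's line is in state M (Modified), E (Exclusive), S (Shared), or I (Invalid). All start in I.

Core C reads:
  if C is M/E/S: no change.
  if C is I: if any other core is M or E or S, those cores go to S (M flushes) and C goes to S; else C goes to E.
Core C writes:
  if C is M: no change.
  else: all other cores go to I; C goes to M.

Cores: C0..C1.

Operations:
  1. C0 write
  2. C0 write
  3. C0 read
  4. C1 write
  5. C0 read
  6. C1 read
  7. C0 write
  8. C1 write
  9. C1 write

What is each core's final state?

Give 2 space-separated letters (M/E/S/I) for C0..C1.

Op 1: C0 write [C0 write: invalidate none -> C0=M] -> [M,I]
Op 2: C0 write [C0 write: already M (modified), no change] -> [M,I]
Op 3: C0 read [C0 read: already in M, no change] -> [M,I]
Op 4: C1 write [C1 write: invalidate ['C0=M'] -> C1=M] -> [I,M]
Op 5: C0 read [C0 read from I: others=['C1=M'] -> C0=S, others downsized to S] -> [S,S]
Op 6: C1 read [C1 read: already in S, no change] -> [S,S]
Op 7: C0 write [C0 write: invalidate ['C1=S'] -> C0=M] -> [M,I]
Op 8: C1 write [C1 write: invalidate ['C0=M'] -> C1=M] -> [I,M]
Op 9: C1 write [C1 write: already M (modified), no change] -> [I,M]

Answer: I M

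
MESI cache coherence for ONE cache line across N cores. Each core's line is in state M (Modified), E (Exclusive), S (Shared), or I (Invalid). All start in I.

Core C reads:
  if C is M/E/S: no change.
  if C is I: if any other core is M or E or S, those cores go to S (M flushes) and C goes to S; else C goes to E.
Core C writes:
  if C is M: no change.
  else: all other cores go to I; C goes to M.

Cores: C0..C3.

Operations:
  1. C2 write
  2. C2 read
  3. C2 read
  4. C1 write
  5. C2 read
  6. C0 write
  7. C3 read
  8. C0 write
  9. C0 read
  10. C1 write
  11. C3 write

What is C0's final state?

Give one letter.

Answer: I

Derivation:
Op 1: C2 write [C2 write: invalidate none -> C2=M] -> [I,I,M,I]
Op 2: C2 read [C2 read: already in M, no change] -> [I,I,M,I]
Op 3: C2 read [C2 read: already in M, no change] -> [I,I,M,I]
Op 4: C1 write [C1 write: invalidate ['C2=M'] -> C1=M] -> [I,M,I,I]
Op 5: C2 read [C2 read from I: others=['C1=M'] -> C2=S, others downsized to S] -> [I,S,S,I]
Op 6: C0 write [C0 write: invalidate ['C1=S', 'C2=S'] -> C0=M] -> [M,I,I,I]
Op 7: C3 read [C3 read from I: others=['C0=M'] -> C3=S, others downsized to S] -> [S,I,I,S]
Op 8: C0 write [C0 write: invalidate ['C3=S'] -> C0=M] -> [M,I,I,I]
Op 9: C0 read [C0 read: already in M, no change] -> [M,I,I,I]
Op 10: C1 write [C1 write: invalidate ['C0=M'] -> C1=M] -> [I,M,I,I]
Op 11: C3 write [C3 write: invalidate ['C1=M'] -> C3=M] -> [I,I,I,M]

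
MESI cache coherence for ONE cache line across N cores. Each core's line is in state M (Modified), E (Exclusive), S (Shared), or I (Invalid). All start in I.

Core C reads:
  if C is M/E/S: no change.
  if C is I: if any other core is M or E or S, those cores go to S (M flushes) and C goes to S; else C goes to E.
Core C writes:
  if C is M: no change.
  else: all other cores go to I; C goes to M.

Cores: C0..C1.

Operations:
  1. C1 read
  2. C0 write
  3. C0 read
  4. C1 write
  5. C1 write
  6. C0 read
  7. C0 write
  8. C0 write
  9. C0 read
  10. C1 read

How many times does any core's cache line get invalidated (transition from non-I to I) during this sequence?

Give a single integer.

Answer: 3

Derivation:
Op 1: C1 read [C1 read from I: no other sharers -> C1=E (exclusive)] -> [I,E] (invalidations this op: 0; running total: 0)
Op 2: C0 write [C0 write: invalidate ['C1=E'] -> C0=M] -> [M,I] (invalidations this op: 1; running total: 1)
Op 3: C0 read [C0 read: already in M, no change] -> [M,I] (invalidations this op: 0; running total: 1)
Op 4: C1 write [C1 write: invalidate ['C0=M'] -> C1=M] -> [I,M] (invalidations this op: 1; running total: 2)
Op 5: C1 write [C1 write: already M (modified), no change] -> [I,M] (invalidations this op: 0; running total: 2)
Op 6: C0 read [C0 read from I: others=['C1=M'] -> C0=S, others downsized to S] -> [S,S] (invalidations this op: 0; running total: 2)
Op 7: C0 write [C0 write: invalidate ['C1=S'] -> C0=M] -> [M,I] (invalidations this op: 1; running total: 3)
Op 8: C0 write [C0 write: already M (modified), no change] -> [M,I] (invalidations this op: 0; running total: 3)
Op 9: C0 read [C0 read: already in M, no change] -> [M,I] (invalidations this op: 0; running total: 3)
Op 10: C1 read [C1 read from I: others=['C0=M'] -> C1=S, others downsized to S] -> [S,S] (invalidations this op: 0; running total: 3)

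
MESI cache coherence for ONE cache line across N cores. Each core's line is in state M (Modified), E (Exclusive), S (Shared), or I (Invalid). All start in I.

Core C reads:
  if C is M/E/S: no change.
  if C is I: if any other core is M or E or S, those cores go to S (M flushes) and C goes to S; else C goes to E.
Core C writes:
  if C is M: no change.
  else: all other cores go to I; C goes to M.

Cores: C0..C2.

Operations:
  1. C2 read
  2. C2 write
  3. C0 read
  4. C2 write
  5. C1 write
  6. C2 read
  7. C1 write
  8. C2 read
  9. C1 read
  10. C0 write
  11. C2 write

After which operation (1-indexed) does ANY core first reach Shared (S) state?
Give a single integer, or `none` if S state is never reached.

Answer: 3

Derivation:
Op 1: C2 read [C2 read from I: no other sharers -> C2=E (exclusive)] -> [I,I,E]
Op 2: C2 write [C2 write: invalidate none -> C2=M] -> [I,I,M]
Op 3: C0 read [C0 read from I: others=['C2=M'] -> C0=S, others downsized to S] -> [S,I,S]
  -> First S state at op 3; remaining ops need not be traced.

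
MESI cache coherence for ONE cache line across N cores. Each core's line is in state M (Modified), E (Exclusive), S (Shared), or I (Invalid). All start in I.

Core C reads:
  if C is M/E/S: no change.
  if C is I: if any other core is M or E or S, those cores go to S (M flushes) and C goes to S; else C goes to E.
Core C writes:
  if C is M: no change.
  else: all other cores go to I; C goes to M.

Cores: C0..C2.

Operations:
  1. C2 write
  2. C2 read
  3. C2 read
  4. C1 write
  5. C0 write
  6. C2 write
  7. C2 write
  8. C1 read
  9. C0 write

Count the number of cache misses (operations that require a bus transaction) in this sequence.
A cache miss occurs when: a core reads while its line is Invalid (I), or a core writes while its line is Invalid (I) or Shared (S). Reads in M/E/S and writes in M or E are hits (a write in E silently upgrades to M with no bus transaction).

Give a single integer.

Op 1: C2 write [C2 write: invalidate none -> C2=M] -> [I,I,M] [MISS #1: write from I]
Op 2: C2 read [C2 read: already in M, no change] -> [I,I,M] [hit: read from M]
Op 3: C2 read [C2 read: already in M, no change] -> [I,I,M] [hit: read from M]
Op 4: C1 write [C1 write: invalidate ['C2=M'] -> C1=M] -> [I,M,I] [MISS #2: write from I]
Op 5: C0 write [C0 write: invalidate ['C1=M'] -> C0=M] -> [M,I,I] [MISS #3: write from I]
Op 6: C2 write [C2 write: invalidate ['C0=M'] -> C2=M] -> [I,I,M] [MISS #4: write from I]
Op 7: C2 write [C2 write: already M (modified), no change] -> [I,I,M] [hit: write from M]
Op 8: C1 read [C1 read from I: others=['C2=M'] -> C1=S, others downsized to S] -> [I,S,S] [MISS #5: read from I]
Op 9: C0 write [C0 write: invalidate ['C1=S', 'C2=S'] -> C0=M] -> [M,I,I] [MISS #6: write from I]

Answer: 6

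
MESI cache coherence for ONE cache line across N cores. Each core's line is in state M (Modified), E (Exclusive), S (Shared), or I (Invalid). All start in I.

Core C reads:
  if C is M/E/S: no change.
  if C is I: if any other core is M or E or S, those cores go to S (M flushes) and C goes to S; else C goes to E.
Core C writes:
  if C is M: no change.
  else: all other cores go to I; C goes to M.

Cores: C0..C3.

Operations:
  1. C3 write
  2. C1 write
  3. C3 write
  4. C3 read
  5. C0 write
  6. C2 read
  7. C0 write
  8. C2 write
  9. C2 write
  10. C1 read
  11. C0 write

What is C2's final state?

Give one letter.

Op 1: C3 write [C3 write: invalidate none -> C3=M] -> [I,I,I,M]
Op 2: C1 write [C1 write: invalidate ['C3=M'] -> C1=M] -> [I,M,I,I]
Op 3: C3 write [C3 write: invalidate ['C1=M'] -> C3=M] -> [I,I,I,M]
Op 4: C3 read [C3 read: already in M, no change] -> [I,I,I,M]
Op 5: C0 write [C0 write: invalidate ['C3=M'] -> C0=M] -> [M,I,I,I]
Op 6: C2 read [C2 read from I: others=['C0=M'] -> C2=S, others downsized to S] -> [S,I,S,I]
Op 7: C0 write [C0 write: invalidate ['C2=S'] -> C0=M] -> [M,I,I,I]
Op 8: C2 write [C2 write: invalidate ['C0=M'] -> C2=M] -> [I,I,M,I]
Op 9: C2 write [C2 write: already M (modified), no change] -> [I,I,M,I]
Op 10: C1 read [C1 read from I: others=['C2=M'] -> C1=S, others downsized to S] -> [I,S,S,I]
Op 11: C0 write [C0 write: invalidate ['C1=S', 'C2=S'] -> C0=M] -> [M,I,I,I]

Answer: I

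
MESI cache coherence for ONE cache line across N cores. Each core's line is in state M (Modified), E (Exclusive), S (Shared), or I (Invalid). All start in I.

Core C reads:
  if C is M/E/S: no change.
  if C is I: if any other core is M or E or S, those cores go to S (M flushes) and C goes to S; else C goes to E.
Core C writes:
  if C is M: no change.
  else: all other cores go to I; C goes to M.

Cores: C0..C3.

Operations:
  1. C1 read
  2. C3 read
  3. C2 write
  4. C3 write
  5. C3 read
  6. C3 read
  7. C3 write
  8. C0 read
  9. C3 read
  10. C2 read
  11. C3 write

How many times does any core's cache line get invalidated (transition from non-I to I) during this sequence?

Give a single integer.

Op 1: C1 read [C1 read from I: no other sharers -> C1=E (exclusive)] -> [I,E,I,I] (invalidations this op: 0; running total: 0)
Op 2: C3 read [C3 read from I: others=['C1=E'] -> C3=S, others downsized to S] -> [I,S,I,S] (invalidations this op: 0; running total: 0)
Op 3: C2 write [C2 write: invalidate ['C1=S', 'C3=S'] -> C2=M] -> [I,I,M,I] (invalidations this op: 2; running total: 2)
Op 4: C3 write [C3 write: invalidate ['C2=M'] -> C3=M] -> [I,I,I,M] (invalidations this op: 1; running total: 3)
Op 5: C3 read [C3 read: already in M, no change] -> [I,I,I,M] (invalidations this op: 0; running total: 3)
Op 6: C3 read [C3 read: already in M, no change] -> [I,I,I,M] (invalidations this op: 0; running total: 3)
Op 7: C3 write [C3 write: already M (modified), no change] -> [I,I,I,M] (invalidations this op: 0; running total: 3)
Op 8: C0 read [C0 read from I: others=['C3=M'] -> C0=S, others downsized to S] -> [S,I,I,S] (invalidations this op: 0; running total: 3)
Op 9: C3 read [C3 read: already in S, no change] -> [S,I,I,S] (invalidations this op: 0; running total: 3)
Op 10: C2 read [C2 read from I: others=['C0=S', 'C3=S'] -> C2=S, others downsized to S] -> [S,I,S,S] (invalidations this op: 0; running total: 3)
Op 11: C3 write [C3 write: invalidate ['C0=S', 'C2=S'] -> C3=M] -> [I,I,I,M] (invalidations this op: 2; running total: 5)

Answer: 5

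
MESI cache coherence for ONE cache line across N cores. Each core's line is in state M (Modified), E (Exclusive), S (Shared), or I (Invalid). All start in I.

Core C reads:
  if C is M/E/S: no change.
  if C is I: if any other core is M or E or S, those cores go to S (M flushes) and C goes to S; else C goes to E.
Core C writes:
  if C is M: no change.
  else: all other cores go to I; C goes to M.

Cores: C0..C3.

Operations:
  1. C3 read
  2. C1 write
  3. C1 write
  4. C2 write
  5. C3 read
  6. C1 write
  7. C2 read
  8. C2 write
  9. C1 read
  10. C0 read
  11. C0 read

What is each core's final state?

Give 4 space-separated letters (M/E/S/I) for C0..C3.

Answer: S S S I

Derivation:
Op 1: C3 read [C3 read from I: no other sharers -> C3=E (exclusive)] -> [I,I,I,E]
Op 2: C1 write [C1 write: invalidate ['C3=E'] -> C1=M] -> [I,M,I,I]
Op 3: C1 write [C1 write: already M (modified), no change] -> [I,M,I,I]
Op 4: C2 write [C2 write: invalidate ['C1=M'] -> C2=M] -> [I,I,M,I]
Op 5: C3 read [C3 read from I: others=['C2=M'] -> C3=S, others downsized to S] -> [I,I,S,S]
Op 6: C1 write [C1 write: invalidate ['C2=S', 'C3=S'] -> C1=M] -> [I,M,I,I]
Op 7: C2 read [C2 read from I: others=['C1=M'] -> C2=S, others downsized to S] -> [I,S,S,I]
Op 8: C2 write [C2 write: invalidate ['C1=S'] -> C2=M] -> [I,I,M,I]
Op 9: C1 read [C1 read from I: others=['C2=M'] -> C1=S, others downsized to S] -> [I,S,S,I]
Op 10: C0 read [C0 read from I: others=['C1=S', 'C2=S'] -> C0=S, others downsized to S] -> [S,S,S,I]
Op 11: C0 read [C0 read: already in S, no change] -> [S,S,S,I]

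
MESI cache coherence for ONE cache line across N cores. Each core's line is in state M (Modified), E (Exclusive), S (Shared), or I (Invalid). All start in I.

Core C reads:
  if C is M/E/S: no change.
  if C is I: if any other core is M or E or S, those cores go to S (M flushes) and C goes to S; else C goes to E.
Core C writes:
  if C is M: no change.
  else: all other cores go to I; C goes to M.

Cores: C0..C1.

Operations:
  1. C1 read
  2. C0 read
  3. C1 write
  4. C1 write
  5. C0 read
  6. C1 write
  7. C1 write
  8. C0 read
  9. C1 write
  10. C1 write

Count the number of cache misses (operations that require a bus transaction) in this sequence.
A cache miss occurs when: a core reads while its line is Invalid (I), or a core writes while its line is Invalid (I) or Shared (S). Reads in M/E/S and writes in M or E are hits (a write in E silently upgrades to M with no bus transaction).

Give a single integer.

Op 1: C1 read [C1 read from I: no other sharers -> C1=E (exclusive)] -> [I,E] [MISS #1: read from I]
Op 2: C0 read [C0 read from I: others=['C1=E'] -> C0=S, others downsized to S] -> [S,S] [MISS #2: read from I]
Op 3: C1 write [C1 write: invalidate ['C0=S'] -> C1=M] -> [I,M] [MISS #3: write from S]
Op 4: C1 write [C1 write: already M (modified), no change] -> [I,M] [hit: write from M]
Op 5: C0 read [C0 read from I: others=['C1=M'] -> C0=S, others downsized to S] -> [S,S] [MISS #4: read from I]
Op 6: C1 write [C1 write: invalidate ['C0=S'] -> C1=M] -> [I,M] [MISS #5: write from S]
Op 7: C1 write [C1 write: already M (modified), no change] -> [I,M] [hit: write from M]
Op 8: C0 read [C0 read from I: others=['C1=M'] -> C0=S, others downsized to S] -> [S,S] [MISS #6: read from I]
Op 9: C1 write [C1 write: invalidate ['C0=S'] -> C1=M] -> [I,M] [MISS #7: write from S]
Op 10: C1 write [C1 write: already M (modified), no change] -> [I,M] [hit: write from M]

Answer: 7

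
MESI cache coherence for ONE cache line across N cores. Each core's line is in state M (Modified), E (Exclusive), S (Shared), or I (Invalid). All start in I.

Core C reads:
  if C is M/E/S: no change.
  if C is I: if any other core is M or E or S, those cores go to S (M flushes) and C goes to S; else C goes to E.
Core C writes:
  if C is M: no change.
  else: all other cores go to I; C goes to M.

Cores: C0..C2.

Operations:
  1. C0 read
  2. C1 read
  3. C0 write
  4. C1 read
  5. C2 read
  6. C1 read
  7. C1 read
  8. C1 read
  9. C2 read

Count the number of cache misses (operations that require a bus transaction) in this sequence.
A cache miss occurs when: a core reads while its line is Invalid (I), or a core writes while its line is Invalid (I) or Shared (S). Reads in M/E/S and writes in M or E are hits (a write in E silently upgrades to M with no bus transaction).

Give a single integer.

Answer: 5

Derivation:
Op 1: C0 read [C0 read from I: no other sharers -> C0=E (exclusive)] -> [E,I,I] [MISS #1: read from I]
Op 2: C1 read [C1 read from I: others=['C0=E'] -> C1=S, others downsized to S] -> [S,S,I] [MISS #2: read from I]
Op 3: C0 write [C0 write: invalidate ['C1=S'] -> C0=M] -> [M,I,I] [MISS #3: write from S]
Op 4: C1 read [C1 read from I: others=['C0=M'] -> C1=S, others downsized to S] -> [S,S,I] [MISS #4: read from I]
Op 5: C2 read [C2 read from I: others=['C0=S', 'C1=S'] -> C2=S, others downsized to S] -> [S,S,S] [MISS #5: read from I]
Op 6: C1 read [C1 read: already in S, no change] -> [S,S,S] [hit: read from S]
Op 7: C1 read [C1 read: already in S, no change] -> [S,S,S] [hit: read from S]
Op 8: C1 read [C1 read: already in S, no change] -> [S,S,S] [hit: read from S]
Op 9: C2 read [C2 read: already in S, no change] -> [S,S,S] [hit: read from S]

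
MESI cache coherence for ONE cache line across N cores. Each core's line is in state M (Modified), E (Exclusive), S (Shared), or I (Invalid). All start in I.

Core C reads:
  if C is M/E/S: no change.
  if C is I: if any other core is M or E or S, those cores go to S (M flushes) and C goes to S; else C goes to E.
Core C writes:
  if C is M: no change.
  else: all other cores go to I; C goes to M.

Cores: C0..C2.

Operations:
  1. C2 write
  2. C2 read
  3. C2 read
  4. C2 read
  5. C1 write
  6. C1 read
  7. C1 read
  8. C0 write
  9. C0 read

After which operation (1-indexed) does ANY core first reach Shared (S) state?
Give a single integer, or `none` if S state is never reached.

Answer: none

Derivation:
Op 1: C2 write [C2 write: invalidate none -> C2=M] -> [I,I,M]
Op 2: C2 read [C2 read: already in M, no change] -> [I,I,M]
Op 3: C2 read [C2 read: already in M, no change] -> [I,I,M]
Op 4: C2 read [C2 read: already in M, no change] -> [I,I,M]
Op 5: C1 write [C1 write: invalidate ['C2=M'] -> C1=M] -> [I,M,I]
Op 6: C1 read [C1 read: already in M, no change] -> [I,M,I]
Op 7: C1 read [C1 read: already in M, no change] -> [I,M,I]
Op 8: C0 write [C0 write: invalidate ['C1=M'] -> C0=M] -> [M,I,I]
Op 9: C0 read [C0 read: already in M, no change] -> [M,I,I]
S state never reached in this sequence.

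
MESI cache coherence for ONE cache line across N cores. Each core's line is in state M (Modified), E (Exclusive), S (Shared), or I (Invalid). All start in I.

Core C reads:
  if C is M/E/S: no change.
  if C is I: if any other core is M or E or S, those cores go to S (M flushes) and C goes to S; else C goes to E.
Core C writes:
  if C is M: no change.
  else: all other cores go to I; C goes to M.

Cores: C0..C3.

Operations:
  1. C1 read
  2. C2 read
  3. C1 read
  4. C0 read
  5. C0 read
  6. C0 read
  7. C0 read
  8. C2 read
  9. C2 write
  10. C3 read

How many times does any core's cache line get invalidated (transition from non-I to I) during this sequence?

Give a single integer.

Answer: 2

Derivation:
Op 1: C1 read [C1 read from I: no other sharers -> C1=E (exclusive)] -> [I,E,I,I] (invalidations this op: 0; running total: 0)
Op 2: C2 read [C2 read from I: others=['C1=E'] -> C2=S, others downsized to S] -> [I,S,S,I] (invalidations this op: 0; running total: 0)
Op 3: C1 read [C1 read: already in S, no change] -> [I,S,S,I] (invalidations this op: 0; running total: 0)
Op 4: C0 read [C0 read from I: others=['C1=S', 'C2=S'] -> C0=S, others downsized to S] -> [S,S,S,I] (invalidations this op: 0; running total: 0)
Op 5: C0 read [C0 read: already in S, no change] -> [S,S,S,I] (invalidations this op: 0; running total: 0)
Op 6: C0 read [C0 read: already in S, no change] -> [S,S,S,I] (invalidations this op: 0; running total: 0)
Op 7: C0 read [C0 read: already in S, no change] -> [S,S,S,I] (invalidations this op: 0; running total: 0)
Op 8: C2 read [C2 read: already in S, no change] -> [S,S,S,I] (invalidations this op: 0; running total: 0)
Op 9: C2 write [C2 write: invalidate ['C0=S', 'C1=S'] -> C2=M] -> [I,I,M,I] (invalidations this op: 2; running total: 2)
Op 10: C3 read [C3 read from I: others=['C2=M'] -> C3=S, others downsized to S] -> [I,I,S,S] (invalidations this op: 0; running total: 2)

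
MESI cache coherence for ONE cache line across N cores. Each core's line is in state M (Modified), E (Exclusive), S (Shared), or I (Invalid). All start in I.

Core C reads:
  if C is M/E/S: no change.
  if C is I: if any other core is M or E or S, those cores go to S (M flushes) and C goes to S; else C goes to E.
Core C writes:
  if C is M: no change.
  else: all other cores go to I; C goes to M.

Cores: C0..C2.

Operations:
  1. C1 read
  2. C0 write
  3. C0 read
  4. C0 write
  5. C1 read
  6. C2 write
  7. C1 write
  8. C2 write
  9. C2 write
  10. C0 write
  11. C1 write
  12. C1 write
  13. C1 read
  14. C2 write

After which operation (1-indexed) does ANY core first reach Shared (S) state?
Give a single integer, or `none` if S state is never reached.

Answer: 5

Derivation:
Op 1: C1 read [C1 read from I: no other sharers -> C1=E (exclusive)] -> [I,E,I]
Op 2: C0 write [C0 write: invalidate ['C1=E'] -> C0=M] -> [M,I,I]
Op 3: C0 read [C0 read: already in M, no change] -> [M,I,I]
Op 4: C0 write [C0 write: already M (modified), no change] -> [M,I,I]
Op 5: C1 read [C1 read from I: others=['C0=M'] -> C1=S, others downsized to S] -> [S,S,I]
  -> First S state at op 5; remaining ops need not be traced.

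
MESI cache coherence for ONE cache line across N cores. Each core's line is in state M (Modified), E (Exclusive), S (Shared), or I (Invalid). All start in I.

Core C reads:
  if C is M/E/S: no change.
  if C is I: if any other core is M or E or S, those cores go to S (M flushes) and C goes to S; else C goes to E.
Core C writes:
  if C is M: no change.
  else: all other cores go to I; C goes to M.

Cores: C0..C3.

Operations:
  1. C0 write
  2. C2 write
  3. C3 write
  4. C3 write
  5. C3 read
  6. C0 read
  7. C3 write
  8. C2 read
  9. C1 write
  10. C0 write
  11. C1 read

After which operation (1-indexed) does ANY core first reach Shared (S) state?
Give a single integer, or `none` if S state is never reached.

Op 1: C0 write [C0 write: invalidate none -> C0=M] -> [M,I,I,I]
Op 2: C2 write [C2 write: invalidate ['C0=M'] -> C2=M] -> [I,I,M,I]
Op 3: C3 write [C3 write: invalidate ['C2=M'] -> C3=M] -> [I,I,I,M]
Op 4: C3 write [C3 write: already M (modified), no change] -> [I,I,I,M]
Op 5: C3 read [C3 read: already in M, no change] -> [I,I,I,M]
Op 6: C0 read [C0 read from I: others=['C3=M'] -> C0=S, others downsized to S] -> [S,I,I,S]
  -> First S state at op 6; remaining ops need not be traced.

Answer: 6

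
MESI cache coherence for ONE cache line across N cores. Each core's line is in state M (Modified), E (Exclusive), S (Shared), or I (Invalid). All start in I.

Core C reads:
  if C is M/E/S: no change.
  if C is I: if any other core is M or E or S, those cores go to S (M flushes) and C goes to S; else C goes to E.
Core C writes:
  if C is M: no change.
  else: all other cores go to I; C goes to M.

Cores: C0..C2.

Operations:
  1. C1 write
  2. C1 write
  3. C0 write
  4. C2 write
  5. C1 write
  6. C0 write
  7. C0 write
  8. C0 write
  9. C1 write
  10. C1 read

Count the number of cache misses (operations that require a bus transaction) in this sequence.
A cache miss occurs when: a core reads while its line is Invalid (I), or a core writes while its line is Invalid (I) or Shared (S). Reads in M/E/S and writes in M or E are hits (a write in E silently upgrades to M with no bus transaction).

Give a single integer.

Answer: 6

Derivation:
Op 1: C1 write [C1 write: invalidate none -> C1=M] -> [I,M,I] [MISS #1: write from I]
Op 2: C1 write [C1 write: already M (modified), no change] -> [I,M,I] [hit: write from M]
Op 3: C0 write [C0 write: invalidate ['C1=M'] -> C0=M] -> [M,I,I] [MISS #2: write from I]
Op 4: C2 write [C2 write: invalidate ['C0=M'] -> C2=M] -> [I,I,M] [MISS #3: write from I]
Op 5: C1 write [C1 write: invalidate ['C2=M'] -> C1=M] -> [I,M,I] [MISS #4: write from I]
Op 6: C0 write [C0 write: invalidate ['C1=M'] -> C0=M] -> [M,I,I] [MISS #5: write from I]
Op 7: C0 write [C0 write: already M (modified), no change] -> [M,I,I] [hit: write from M]
Op 8: C0 write [C0 write: already M (modified), no change] -> [M,I,I] [hit: write from M]
Op 9: C1 write [C1 write: invalidate ['C0=M'] -> C1=M] -> [I,M,I] [MISS #6: write from I]
Op 10: C1 read [C1 read: already in M, no change] -> [I,M,I] [hit: read from M]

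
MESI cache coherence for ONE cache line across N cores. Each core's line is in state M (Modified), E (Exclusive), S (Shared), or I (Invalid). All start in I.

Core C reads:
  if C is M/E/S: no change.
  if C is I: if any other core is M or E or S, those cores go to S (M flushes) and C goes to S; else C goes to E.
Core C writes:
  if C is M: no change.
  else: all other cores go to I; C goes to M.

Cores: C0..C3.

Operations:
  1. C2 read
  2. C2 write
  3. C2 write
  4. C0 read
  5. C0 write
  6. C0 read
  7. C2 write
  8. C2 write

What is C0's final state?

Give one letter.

Op 1: C2 read [C2 read from I: no other sharers -> C2=E (exclusive)] -> [I,I,E,I]
Op 2: C2 write [C2 write: invalidate none -> C2=M] -> [I,I,M,I]
Op 3: C2 write [C2 write: already M (modified), no change] -> [I,I,M,I]
Op 4: C0 read [C0 read from I: others=['C2=M'] -> C0=S, others downsized to S] -> [S,I,S,I]
Op 5: C0 write [C0 write: invalidate ['C2=S'] -> C0=M] -> [M,I,I,I]
Op 6: C0 read [C0 read: already in M, no change] -> [M,I,I,I]
Op 7: C2 write [C2 write: invalidate ['C0=M'] -> C2=M] -> [I,I,M,I]
Op 8: C2 write [C2 write: already M (modified), no change] -> [I,I,M,I]

Answer: I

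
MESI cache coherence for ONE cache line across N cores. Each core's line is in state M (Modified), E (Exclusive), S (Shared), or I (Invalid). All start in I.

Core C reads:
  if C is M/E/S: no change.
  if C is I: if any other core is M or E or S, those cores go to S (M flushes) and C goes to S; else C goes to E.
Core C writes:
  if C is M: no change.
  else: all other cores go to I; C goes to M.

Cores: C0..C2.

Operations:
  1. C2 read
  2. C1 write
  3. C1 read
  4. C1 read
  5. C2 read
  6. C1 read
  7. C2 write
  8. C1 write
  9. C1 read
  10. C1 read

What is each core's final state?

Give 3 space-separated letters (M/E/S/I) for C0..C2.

Answer: I M I

Derivation:
Op 1: C2 read [C2 read from I: no other sharers -> C2=E (exclusive)] -> [I,I,E]
Op 2: C1 write [C1 write: invalidate ['C2=E'] -> C1=M] -> [I,M,I]
Op 3: C1 read [C1 read: already in M, no change] -> [I,M,I]
Op 4: C1 read [C1 read: already in M, no change] -> [I,M,I]
Op 5: C2 read [C2 read from I: others=['C1=M'] -> C2=S, others downsized to S] -> [I,S,S]
Op 6: C1 read [C1 read: already in S, no change] -> [I,S,S]
Op 7: C2 write [C2 write: invalidate ['C1=S'] -> C2=M] -> [I,I,M]
Op 8: C1 write [C1 write: invalidate ['C2=M'] -> C1=M] -> [I,M,I]
Op 9: C1 read [C1 read: already in M, no change] -> [I,M,I]
Op 10: C1 read [C1 read: already in M, no change] -> [I,M,I]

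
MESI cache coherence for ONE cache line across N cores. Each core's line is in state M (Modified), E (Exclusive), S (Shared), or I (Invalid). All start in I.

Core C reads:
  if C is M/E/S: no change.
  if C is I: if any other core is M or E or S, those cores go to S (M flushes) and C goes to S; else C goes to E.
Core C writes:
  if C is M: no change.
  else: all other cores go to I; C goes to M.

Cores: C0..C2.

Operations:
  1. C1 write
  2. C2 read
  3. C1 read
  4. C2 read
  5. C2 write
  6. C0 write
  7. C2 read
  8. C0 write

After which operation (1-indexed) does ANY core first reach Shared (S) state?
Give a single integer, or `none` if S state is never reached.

Op 1: C1 write [C1 write: invalidate none -> C1=M] -> [I,M,I]
Op 2: C2 read [C2 read from I: others=['C1=M'] -> C2=S, others downsized to S] -> [I,S,S]
  -> First S state at op 2; remaining ops need not be traced.

Answer: 2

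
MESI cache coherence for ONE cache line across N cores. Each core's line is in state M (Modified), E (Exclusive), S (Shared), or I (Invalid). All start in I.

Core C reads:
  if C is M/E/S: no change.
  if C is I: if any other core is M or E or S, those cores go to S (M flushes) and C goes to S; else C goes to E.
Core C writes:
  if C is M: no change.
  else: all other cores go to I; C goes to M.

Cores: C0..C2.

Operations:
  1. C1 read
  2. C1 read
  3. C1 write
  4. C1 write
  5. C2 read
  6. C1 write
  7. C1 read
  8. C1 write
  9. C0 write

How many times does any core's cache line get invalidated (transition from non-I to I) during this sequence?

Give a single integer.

Op 1: C1 read [C1 read from I: no other sharers -> C1=E (exclusive)] -> [I,E,I] (invalidations this op: 0; running total: 0)
Op 2: C1 read [C1 read: already in E, no change] -> [I,E,I] (invalidations this op: 0; running total: 0)
Op 3: C1 write [C1 write: invalidate none -> C1=M] -> [I,M,I] (invalidations this op: 0; running total: 0)
Op 4: C1 write [C1 write: already M (modified), no change] -> [I,M,I] (invalidations this op: 0; running total: 0)
Op 5: C2 read [C2 read from I: others=['C1=M'] -> C2=S, others downsized to S] -> [I,S,S] (invalidations this op: 0; running total: 0)
Op 6: C1 write [C1 write: invalidate ['C2=S'] -> C1=M] -> [I,M,I] (invalidations this op: 1; running total: 1)
Op 7: C1 read [C1 read: already in M, no change] -> [I,M,I] (invalidations this op: 0; running total: 1)
Op 8: C1 write [C1 write: already M (modified), no change] -> [I,M,I] (invalidations this op: 0; running total: 1)
Op 9: C0 write [C0 write: invalidate ['C1=M'] -> C0=M] -> [M,I,I] (invalidations this op: 1; running total: 2)

Answer: 2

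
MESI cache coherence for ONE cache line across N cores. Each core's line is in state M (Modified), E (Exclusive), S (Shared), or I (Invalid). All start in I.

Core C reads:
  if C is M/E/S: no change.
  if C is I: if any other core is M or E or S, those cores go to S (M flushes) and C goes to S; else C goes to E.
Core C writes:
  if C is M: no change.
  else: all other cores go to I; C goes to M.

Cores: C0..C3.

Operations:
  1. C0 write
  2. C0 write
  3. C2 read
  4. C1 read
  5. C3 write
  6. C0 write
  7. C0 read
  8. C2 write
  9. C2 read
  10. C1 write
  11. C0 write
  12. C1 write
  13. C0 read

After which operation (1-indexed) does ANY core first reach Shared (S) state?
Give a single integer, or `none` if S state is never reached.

Answer: 3

Derivation:
Op 1: C0 write [C0 write: invalidate none -> C0=M] -> [M,I,I,I]
Op 2: C0 write [C0 write: already M (modified), no change] -> [M,I,I,I]
Op 3: C2 read [C2 read from I: others=['C0=M'] -> C2=S, others downsized to S] -> [S,I,S,I]
  -> First S state at op 3; remaining ops need not be traced.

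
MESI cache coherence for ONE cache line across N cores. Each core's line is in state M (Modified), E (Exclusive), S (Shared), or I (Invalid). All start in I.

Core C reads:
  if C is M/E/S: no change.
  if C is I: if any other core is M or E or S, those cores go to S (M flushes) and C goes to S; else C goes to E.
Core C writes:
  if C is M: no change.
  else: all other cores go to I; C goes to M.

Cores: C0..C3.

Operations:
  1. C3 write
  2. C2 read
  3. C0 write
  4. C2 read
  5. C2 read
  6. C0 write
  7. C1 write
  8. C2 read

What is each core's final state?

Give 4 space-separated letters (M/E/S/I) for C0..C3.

Answer: I S S I

Derivation:
Op 1: C3 write [C3 write: invalidate none -> C3=M] -> [I,I,I,M]
Op 2: C2 read [C2 read from I: others=['C3=M'] -> C2=S, others downsized to S] -> [I,I,S,S]
Op 3: C0 write [C0 write: invalidate ['C2=S', 'C3=S'] -> C0=M] -> [M,I,I,I]
Op 4: C2 read [C2 read from I: others=['C0=M'] -> C2=S, others downsized to S] -> [S,I,S,I]
Op 5: C2 read [C2 read: already in S, no change] -> [S,I,S,I]
Op 6: C0 write [C0 write: invalidate ['C2=S'] -> C0=M] -> [M,I,I,I]
Op 7: C1 write [C1 write: invalidate ['C0=M'] -> C1=M] -> [I,M,I,I]
Op 8: C2 read [C2 read from I: others=['C1=M'] -> C2=S, others downsized to S] -> [I,S,S,I]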